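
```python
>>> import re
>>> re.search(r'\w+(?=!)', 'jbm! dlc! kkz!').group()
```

The `(?=…)`/`(?<=…)` assertion just peeks at neighbouring text; it doesn't advance the match position.
`re.search` tries every starting position until one works.
The match spans [0:3] → 'jbm'.

'jbm'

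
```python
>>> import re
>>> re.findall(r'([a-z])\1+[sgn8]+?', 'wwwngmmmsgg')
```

The backreference `\1` re-matches whatever the first group consumed, character for character.
Walking the string: at [0:4] match 'wwwn', group 1 = 'w'; at [5:9] match 'mmms', group 1 = 'm'.
Because there's exactly one group, `findall` drops the full match and keeps group 1 from each hit.

['w', 'm']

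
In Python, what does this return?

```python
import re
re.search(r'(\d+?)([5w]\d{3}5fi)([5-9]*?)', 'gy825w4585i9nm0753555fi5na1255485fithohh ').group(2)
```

'53555fi'

The match spans [14:23] → '0753555fi'.
Captured: group 1 = '07', group 2 = '53555fi', group 3 = ''.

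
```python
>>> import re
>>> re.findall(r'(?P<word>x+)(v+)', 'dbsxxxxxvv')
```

[('xxxxx', 'vv')]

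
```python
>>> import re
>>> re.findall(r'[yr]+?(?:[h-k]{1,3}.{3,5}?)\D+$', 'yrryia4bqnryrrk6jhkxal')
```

Pattern: one or more of one of [yr] (lazy); then 1 to 3 of a character in [h-k], then 3 to 5 of any character (lazy) (non-capturing group); then one or more of a non-digit; then anchored at the end.
Walking the string: at [10:22] → 'ryrrk6jhkxal'.
No capturing groups, so `findall` returns the 1 full match string.

['ryrrk6jhkxal']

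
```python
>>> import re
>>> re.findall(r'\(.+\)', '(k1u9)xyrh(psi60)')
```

Matches: at [0:17] → '(k1u9)xyrh(psi60)'.
`findall` yields the raw match text (1 of them) because the pattern has no groups.

['(k1u9)xyrh(psi60)']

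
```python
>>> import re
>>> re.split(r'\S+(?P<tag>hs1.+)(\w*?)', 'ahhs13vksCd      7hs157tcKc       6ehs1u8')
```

['', 'hs13vksCd      7hs157tcKc       6ehs1u8', '', '']

Pattern: one or more of a non-whitespace character; then the literal 'hs1', then one or more of any character (captured as 'tag'); then zero or more of a word character (lazy) (captured).
Matches to split on: at [0:41] → 'ahhs13vksCd      7hs157tcKc       6ehs1u8'.
`re.split` interleaves the captured-group text with the surrounding fragments.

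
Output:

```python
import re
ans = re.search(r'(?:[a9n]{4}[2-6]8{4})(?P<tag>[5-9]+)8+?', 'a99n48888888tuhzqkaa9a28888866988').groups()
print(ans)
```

This matches exactly 4 of one of [a9n], then a character in [2-6], then exactly 4 of the literal '8' (non-capturing group); then one or more of a character in [5-9] (captured as 'tag'); then one or more of a literal '8' (lazy).
`search` walks the string left to right and returns the first match it finds.
The match spans [0:12] → 'a99n48888888'.
Captured: group 1 = '88'.

('88',)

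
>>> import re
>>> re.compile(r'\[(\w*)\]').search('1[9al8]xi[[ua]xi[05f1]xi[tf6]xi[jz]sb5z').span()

The match spans [1:7] → '[9al8]'.

(1, 7)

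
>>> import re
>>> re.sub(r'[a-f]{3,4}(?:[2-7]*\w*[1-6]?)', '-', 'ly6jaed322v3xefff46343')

'ly6j-'

The pattern matches 3 to 4 of a character in [a-f]; then zero or more of a character in [2-7], then zero or more of a word character, then optionally a character in [1-6] (non-capturing group).
Matches: at [4:22] → 'aed322v3xefff46343'.
Every occurrence is swapped for '-'.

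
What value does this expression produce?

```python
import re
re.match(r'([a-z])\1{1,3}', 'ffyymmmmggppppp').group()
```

'ff'

`match` is anchored at position 0; if the pattern doesn't fit there, it returns None.
The match spans [0:2] → 'ff'.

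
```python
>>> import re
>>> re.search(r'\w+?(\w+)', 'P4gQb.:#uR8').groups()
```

Pattern: one or more of a word character (lazy); then one or more of a word character (captured).
Because the quantifier is non-greedy, it stops expanding at the earliest point where the rest of the pattern can succeed.
`re.search` scans for the first position where the pattern succeeds.
The match spans [0:5] → 'P4gQb'.
Captured: group 1 = '4gQb'.

('4gQb',)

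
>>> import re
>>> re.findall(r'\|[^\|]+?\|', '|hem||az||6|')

['|hem|', '|az|', '|6|']

`findall` yields the raw match text (3 of them) because the pattern has no groups.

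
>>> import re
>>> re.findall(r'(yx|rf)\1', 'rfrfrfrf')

['rf', 'rf']

The backreference `\1` re-matches whatever the first group consumed, character for character.
With a single group, `findall` returns only what that group captured — 2 items.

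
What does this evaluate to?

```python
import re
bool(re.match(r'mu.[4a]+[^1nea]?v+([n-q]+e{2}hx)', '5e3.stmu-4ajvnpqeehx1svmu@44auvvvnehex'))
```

False

This matches the literal 'mu', then any character, then one or more of one of [4a]; then optionally any character except [1nea], then one or more of the literal 'v'; then one or more of a character in [n-q], then exactly 2 of the literal 'e', then the literal 'hx' (captured).
`re.match` won't scan ahead — the pattern has to work from the very first character.
Here the pattern fails at index 0, so the call returns None, and `bool(None)` is False.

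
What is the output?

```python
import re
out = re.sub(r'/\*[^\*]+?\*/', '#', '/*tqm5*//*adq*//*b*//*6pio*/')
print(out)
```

####

`sub` substitutes '#' at each match site.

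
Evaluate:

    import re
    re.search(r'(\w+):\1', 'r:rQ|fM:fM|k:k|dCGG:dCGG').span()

(0, 3)

A backreference is literal: `\1` must see the identical characters the first group matched.
`re.search` scans for the first position where the pattern succeeds.
The match spans [0:3] → 'r:r'.
Captured: group 1 = 'r'.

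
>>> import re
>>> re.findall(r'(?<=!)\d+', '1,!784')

The positive lookaround only admits positions where the adjacent text matches; those characters stay outside the span.
Since nothing is captured, `findall` lists the 1 matched substring directly.

['784']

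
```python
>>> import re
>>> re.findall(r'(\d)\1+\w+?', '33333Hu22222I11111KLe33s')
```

['3', '2', '1', '3']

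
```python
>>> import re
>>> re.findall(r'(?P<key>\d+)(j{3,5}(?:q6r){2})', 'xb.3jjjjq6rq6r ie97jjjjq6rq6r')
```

This matches one or more of a digit (captured as 'key'); then 3 to 5 of a literal 'j', then the literal 'q6r' repeated 2 times (captured).
Matches: at [3:14] match '3jjjjq6rq6r', groups = ('3', 'jjjjq6rq6r'); at [17:29] match '97jjjjq6rq6r', groups = ('97', 'jjjjq6rq6r').
`findall` packs the 2 group values into a tuple for every match.

[('3', 'jjjjq6rq6r'), ('97', 'jjjjq6rq6r')]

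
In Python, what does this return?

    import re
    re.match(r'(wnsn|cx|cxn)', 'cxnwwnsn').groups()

('cx',)

The match spans [0:2] → 'cx'.
Captured: group 1 = 'cx'.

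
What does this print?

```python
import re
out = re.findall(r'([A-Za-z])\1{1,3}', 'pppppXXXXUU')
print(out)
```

['p', 'X', 'U']

After group 1 captures some text, `\1` only succeeds where that same text appears again.
Walking the string: at [0:4] match 'pppp', group 1 = 'p'; at [5:9] match 'XXXX', group 1 = 'X'; at [9:11] match 'UU', group 1 = 'U'.
`findall` collects group 1 from each match (3 total).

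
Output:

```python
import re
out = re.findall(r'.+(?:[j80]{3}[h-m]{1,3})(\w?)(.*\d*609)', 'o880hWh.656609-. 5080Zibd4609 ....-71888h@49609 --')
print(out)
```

[('', '@49609')]

The pattern matches one or more of any character; then exactly 3 of one of [j80], then 1 to 3 of a character in [h-m] (non-capturing group); then optionally a word character (captured); then zero or more of any character, then zero or more of a digit, then the literal '609' (captured).
Scanning left to right: at [0:47] match 'o880hWh.656609-. 5080Zibd4609 ....-71888h@49609', groups = ('', '@49609').
`findall` packs the 2 group values into a tuple for every match.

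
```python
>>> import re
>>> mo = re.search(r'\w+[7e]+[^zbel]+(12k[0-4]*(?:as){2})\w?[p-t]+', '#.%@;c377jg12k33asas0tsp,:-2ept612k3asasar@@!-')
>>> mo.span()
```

(5, 24)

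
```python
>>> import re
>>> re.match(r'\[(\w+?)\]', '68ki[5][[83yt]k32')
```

None

`re.match` won't scan ahead — the pattern has to work from the very first character.
Here the pattern fails at index 0, so the call returns None.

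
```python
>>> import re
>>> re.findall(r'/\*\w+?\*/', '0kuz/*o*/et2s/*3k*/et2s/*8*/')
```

['/*o*/', '/*3k*/', '/*8*/']

`findall` yields the raw match text (3 of them) because the pattern has no groups.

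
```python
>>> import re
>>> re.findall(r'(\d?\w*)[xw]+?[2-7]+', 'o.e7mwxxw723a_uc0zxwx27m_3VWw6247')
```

Pattern: optionally a digit, then zero or more of a word character (captured); then one or more of one of [xw] (lazy), then one or more of a character in [2-7].
Because there's exactly one group, `findall` drops the full match and keeps group 1 from the one hit.

['e7mwxxw723a_uc0zxwx27m_3VW']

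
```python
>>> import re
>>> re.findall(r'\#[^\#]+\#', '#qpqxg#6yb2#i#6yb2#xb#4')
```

['#qpqxg#', '#i#', '#xb#']

No capturing groups, so `findall` returns the 3 full match strings.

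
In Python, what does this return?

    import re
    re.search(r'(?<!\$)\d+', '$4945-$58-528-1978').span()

The negative lookahead/lookbehind blocks any match where the forbidden context is present.
Unlike `match`, `search` isn't anchored — it looks for the pattern anywhere in the string.
The match spans [2:5] → '945'.

(2, 5)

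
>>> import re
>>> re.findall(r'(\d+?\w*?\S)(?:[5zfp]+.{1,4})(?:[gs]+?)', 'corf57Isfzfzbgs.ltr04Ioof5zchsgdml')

['57Is', '04Ioo']

Pattern: one or more of a digit (lazy), then zero or more of a word character (lazy), then a non-whitespace character (captured); then one or more of one of [5zfp], then 1 to 4 of any character (non-capturing group); then one or more of one of [gs] (lazy) (non-capturing group).
`findall` collects group 1 from each match (2 total).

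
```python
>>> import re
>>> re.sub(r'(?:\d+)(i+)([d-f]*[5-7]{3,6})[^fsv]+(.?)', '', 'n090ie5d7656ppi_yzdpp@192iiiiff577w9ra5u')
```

'n090ie5d7656ppi_yzdpp@'

Each match is replaced by ''.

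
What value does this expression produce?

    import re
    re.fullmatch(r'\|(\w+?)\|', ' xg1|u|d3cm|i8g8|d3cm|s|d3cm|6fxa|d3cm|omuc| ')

None

`re.fullmatch` requires the pattern to consume the entire string.
Here the pattern can't cover the whole string, so the call returns None.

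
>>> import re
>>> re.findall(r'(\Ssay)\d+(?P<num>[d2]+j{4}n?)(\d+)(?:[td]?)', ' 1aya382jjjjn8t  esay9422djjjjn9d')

Multiple groups make `findall` return tuples — one 3-tuple for the one match.

[('esay', 'djjjjn', '9')]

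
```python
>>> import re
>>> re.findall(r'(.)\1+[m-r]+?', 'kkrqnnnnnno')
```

['k', 'n']

`\1` has to match the exact text group 1 already captured.
`findall` collects group 1 from each match (2 total).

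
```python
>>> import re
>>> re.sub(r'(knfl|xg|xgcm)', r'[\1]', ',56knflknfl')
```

',56[knfl][knfl]'

Matches: at [3:7] → 'knfl'; at [7:11] → 'knfl'.
The replacement refers to a captured group, so each match is rewritten using its own captured text.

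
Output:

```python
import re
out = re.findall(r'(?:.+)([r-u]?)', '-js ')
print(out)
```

['']

The pattern matches one or more of any character (non-capturing group); then optionally a character in [r-u] (captured).
Scanning left to right: at [0:4] match '-js ', group 1 = ''.
With a single group, `findall` returns only what that group captured — 1 item.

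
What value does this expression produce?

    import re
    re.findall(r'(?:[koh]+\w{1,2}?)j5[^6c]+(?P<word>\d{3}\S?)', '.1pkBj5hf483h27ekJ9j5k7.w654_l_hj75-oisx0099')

['654_']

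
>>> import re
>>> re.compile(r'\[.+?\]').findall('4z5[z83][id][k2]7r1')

['[z83]', '[id]', '[k2]']

Scanning left to right: at [3:8] → '[z83]'; at [8:12] → '[id]'; at [12:16] → '[k2]'.
Since nothing is captured, `findall` lists the 3 matched substrings directly.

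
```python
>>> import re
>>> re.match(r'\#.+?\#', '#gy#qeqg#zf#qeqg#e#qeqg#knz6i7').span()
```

With the lazy modifier that quantifier settles for the fewest repetitions that let the rest of the pattern succeed (the atoms after it are unaffected and can still be greedy).
`re.match` only tries the pattern at the start of the string.
The match spans [0:4] → '#gy#'.

(0, 4)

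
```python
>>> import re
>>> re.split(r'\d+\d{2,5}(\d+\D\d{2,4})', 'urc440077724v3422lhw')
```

['urc', '4v3422', 'lhw']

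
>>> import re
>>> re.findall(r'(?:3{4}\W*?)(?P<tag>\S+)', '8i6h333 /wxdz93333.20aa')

['.20aa']

A `+?`/`*?`/`{m,n}?` starts at its minimum and grows only as far as needed for what follows to match.
`findall` collects group 1 from the one match (1 total).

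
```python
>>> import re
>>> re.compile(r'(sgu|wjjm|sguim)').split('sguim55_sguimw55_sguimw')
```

['', 'sgu', 'im55_', 'sgu', 'imw55_', 'sgu', 'imw']

Alternation tries branches left to right and keeps the first one that lets the overall match succeed at that position.
Matches to split on: at [0:3] → 'sgu'; at [8:11] → 'sgu'; at [17:20] → 'sgu'.
The group in the pattern means `split` returns the separators' captures alongside the pieces.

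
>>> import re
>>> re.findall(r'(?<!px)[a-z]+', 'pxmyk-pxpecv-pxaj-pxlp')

['pxmyk', 'pxpecv', 'pxaj', 'pxlp']

The negative lookahead/lookbehind blocks any match where the forbidden context is present.
Scanning left to right: at [0:5] → 'pxmyk'; at [6:12] → 'pxpecv'; at [13:17] → 'pxaj'; at [18:22] → 'pxlp'.
With no groups in the pattern, `findall` gives back each whole match — 4 here.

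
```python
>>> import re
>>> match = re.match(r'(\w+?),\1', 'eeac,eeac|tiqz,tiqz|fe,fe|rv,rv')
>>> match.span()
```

With `match`, the pattern is implicitly anchored at the beginning.
The match spans [0:9] → 'eeac,eeac'.

(0, 9)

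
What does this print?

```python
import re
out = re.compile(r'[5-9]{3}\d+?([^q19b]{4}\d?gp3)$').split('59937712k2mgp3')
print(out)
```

['', '2k2mgp3', '']

This matches exactly 3 of a character in [5-9], then one or more of a digit (lazy); then exactly 4 of any character except [q19b], then optionally a digit, then the literal 'gp3' (captured); then anchored at the end.
Matches to split on: at [0:14] → '59937712k2mgp3'.
`re.split` interleaves the captured-group text with the surrounding fragments.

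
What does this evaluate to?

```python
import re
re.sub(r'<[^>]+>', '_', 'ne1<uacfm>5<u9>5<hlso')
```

Matches: at [3:10] → '<uacfm>'; at [11:15] → '<u9>'.
Each match is replaced by '_'.

'ne1_5_5<hlso'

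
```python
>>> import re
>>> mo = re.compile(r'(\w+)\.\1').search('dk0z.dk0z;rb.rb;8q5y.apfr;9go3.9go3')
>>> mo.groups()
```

('dk0z',)

After group 1 captures some text, `\1` only succeeds where that same text appears again.
`re.search` tries every starting position until one works.
The match spans [0:9] → 'dk0z.dk0z'.
Captured: group 1 = 'dk0z'.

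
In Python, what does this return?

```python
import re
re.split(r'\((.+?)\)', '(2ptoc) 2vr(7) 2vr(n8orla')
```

A `+?`/`*?`/`{m,n}?` starts at its minimum and grows only as far as needed for what follows to match.
Matches to split on: at [0:7] → '(2ptoc)'; at [11:14] → '(7)'.
`re.split` interleaves the captured-group text with the surrounding fragments.

['', '2ptoc', ' 2vr', '7', ' 2vr(n8orla']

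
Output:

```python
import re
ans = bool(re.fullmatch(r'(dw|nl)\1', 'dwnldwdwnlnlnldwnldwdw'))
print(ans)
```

False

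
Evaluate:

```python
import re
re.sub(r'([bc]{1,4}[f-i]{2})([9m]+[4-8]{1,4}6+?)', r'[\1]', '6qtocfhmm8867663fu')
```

This matches 1 to 4 of one of [bc], then exactly 2 of a character in [f-i] (captured); then one or more of one of [9m], then 1 to 4 of a character in [4-8], then one or more of the literal '6' (lazy) (captured).
The `?` after the quantifier makes it lazy — it takes as little as possible before letting the rest of the pattern try.
Matches: at [4:14] → 'cfhmm88676'.
`\1` in the replacement pulls in group 1's text for each match.

'6qto[cfh]63fu'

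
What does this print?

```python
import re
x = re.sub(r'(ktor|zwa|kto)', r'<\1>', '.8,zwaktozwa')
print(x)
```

The replacement refers to a captured group, so each match is rewritten using its own captured text.

.8,<zwa><kto><zwa>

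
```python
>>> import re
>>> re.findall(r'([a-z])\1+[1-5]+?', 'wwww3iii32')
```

['w', 'i']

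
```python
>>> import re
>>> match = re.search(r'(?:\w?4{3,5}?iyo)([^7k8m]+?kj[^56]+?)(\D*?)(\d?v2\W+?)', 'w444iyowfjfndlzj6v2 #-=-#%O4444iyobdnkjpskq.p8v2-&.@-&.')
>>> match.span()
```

(0, 49)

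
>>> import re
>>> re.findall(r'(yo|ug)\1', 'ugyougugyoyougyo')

`\1` has to match the exact text group 1 already captured.
Matches: at [4:8] match 'ugug', group 1 = 'ug'; at [8:12] match 'yoyo', group 1 = 'yo'.
`findall` collects group 1 from each match (2 total).

['ug', 'yo']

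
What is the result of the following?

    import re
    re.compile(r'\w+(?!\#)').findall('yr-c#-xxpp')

['yr', 'xxpp']

A negative assertion filters positions out without eating any characters.
Walking the string: at [0:2] → 'yr'; at [6:10] → 'xxpp'.
With no groups in the pattern, `findall` gives back each whole match — 2 here.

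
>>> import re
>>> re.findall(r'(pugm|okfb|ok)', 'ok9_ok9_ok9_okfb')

['ok', 'ok', 'ok', 'okfb']

Branches in `(...|...)` are attempted left-to-right; the first branch that allows the whole pattern to succeed is taken.
Walking the string: at [0:2] match 'ok', group 1 = 'ok'; at [4:6] match 'ok', group 1 = 'ok'; at [8:10] match 'ok', group 1 = 'ok'; at [12:16] match 'okfb', group 1 = 'okfb'.
Because there's exactly one group, `findall` drops the full match and keeps group 1 from each hit.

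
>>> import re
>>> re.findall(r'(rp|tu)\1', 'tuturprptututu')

A backreference is literal: `\1` must see the identical characters the first group matched.
Walking the string: at [0:4] match 'tutu', group 1 = 'tu'; at [4:8] match 'rprp', group 1 = 'rp'; at [8:12] match 'tutu', group 1 = 'tu'.
`findall` collects group 1 from each match (3 total).

['tu', 'rp', 'tu']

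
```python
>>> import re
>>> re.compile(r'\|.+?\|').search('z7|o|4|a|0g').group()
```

Lazy quantifiers expand one character at a time until the remainder of the pattern can match.
The match spans [2:5] → '|o|'.

'|o|'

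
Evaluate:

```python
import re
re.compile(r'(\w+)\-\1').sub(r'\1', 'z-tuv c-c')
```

`\1` has to match the exact text group 1 already captured.
The replacement refers to a captured group, so each match is rewritten using its own captured text.

'z-tuv c'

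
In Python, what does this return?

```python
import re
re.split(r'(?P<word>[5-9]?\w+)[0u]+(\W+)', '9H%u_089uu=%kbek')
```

Pattern: optionally a character in [5-9], then one or more of a word character (captured as 'word'); then one or more of one of [0u]; then one or more of a non-word character (captured).
Matches to split on: at [3:12] → 'u_089uu=%'.
With a capturing group present, the delimiter's captured portion is kept in the result list.

['9H%', 'u_089u', '=%', 'kbek']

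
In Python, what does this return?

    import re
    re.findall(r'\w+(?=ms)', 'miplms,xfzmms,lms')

Lookahead/lookbehind check context without consuming it, so the matched span excludes the asserted characters.
With no groups in the pattern, `findall` gives back each whole match — 3 here.

['mipl', 'xfzm', 'l']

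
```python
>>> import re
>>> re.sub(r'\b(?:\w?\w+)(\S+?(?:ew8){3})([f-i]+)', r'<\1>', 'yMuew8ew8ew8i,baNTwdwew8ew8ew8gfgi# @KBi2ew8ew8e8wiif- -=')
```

'<,baNTwdwew8ew8ew8># @KBi2ew8ew8e8wiif- -='

The replacement refers to a captured group, so each match is rewritten using its own captured text.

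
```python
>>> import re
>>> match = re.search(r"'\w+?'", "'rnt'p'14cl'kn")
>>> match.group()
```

The match spans [0:5] → "'rnt'".

"'rnt'"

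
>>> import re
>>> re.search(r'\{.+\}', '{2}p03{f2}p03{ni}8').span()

The match spans [0:17] → '{2}p03{f2}p03{ni}'.

(0, 17)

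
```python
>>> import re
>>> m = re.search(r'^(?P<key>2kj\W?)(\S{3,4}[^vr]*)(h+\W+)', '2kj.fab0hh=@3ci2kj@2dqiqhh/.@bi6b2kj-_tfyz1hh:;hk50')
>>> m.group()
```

'2kj.fab0hh=@3ci2kj@2dqiqhh/.@bi6b2kj-_tfyz1hh:;'

The match spans [0:47] → '2kj.fab0hh=@3ci2kj@2dqiqhh/.@bi6b2kj-_tfyz1hh:;'.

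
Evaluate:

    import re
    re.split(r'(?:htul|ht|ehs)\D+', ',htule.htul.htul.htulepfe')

[',', '']

`split` removes every match and returns the 2 fragments in between.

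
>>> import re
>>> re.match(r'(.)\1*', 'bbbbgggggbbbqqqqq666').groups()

('b',)

`\1` is not a pattern — it's the concrete string captured by group 1, re-applied verbatim.
`re.match` only tries the pattern at the start of the string.
The match spans [0:4] → 'bbbb'.
Captured: group 1 = 'b'.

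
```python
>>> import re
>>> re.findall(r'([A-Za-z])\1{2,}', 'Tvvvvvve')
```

['v']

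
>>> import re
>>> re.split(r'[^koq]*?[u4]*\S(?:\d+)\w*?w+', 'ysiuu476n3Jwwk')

Pattern: zero or more of any character except [koq] (lazy), then zero or more of one of [u4], then a non-whitespace character; then one or more of a digit (non-capturing group); then zero or more of a word character (lazy); then one or more of a literal 'w'.
Matches to split on: at [0:13] → 'ysiuu476n3Jww'.
`split` removes every match and returns the 2 fragments in between.

['', 'k']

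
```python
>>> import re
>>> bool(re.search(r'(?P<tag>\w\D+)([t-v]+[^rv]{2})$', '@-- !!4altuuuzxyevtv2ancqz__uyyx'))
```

Pattern: a word character, then one or more of a non-digit (captured as 'tag'); then one or more of a character in [t-v], then exactly 2 of any character except [rv] (captured); then anchored at the end.
`re.search` scans for the first position where the pattern succeeds.
Here nothing in the string fits, so the call returns None, and `bool(None)` is False.

False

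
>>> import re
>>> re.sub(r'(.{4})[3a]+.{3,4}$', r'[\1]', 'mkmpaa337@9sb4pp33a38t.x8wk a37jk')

'mkmpaa337@9sb4pp33a38t.x[8wk ]'

Each match is replaced using the text its own group 1 captured.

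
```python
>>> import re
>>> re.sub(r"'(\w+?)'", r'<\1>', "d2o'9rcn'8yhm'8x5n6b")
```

Matches: at [3:9] → "'9rcn'".
The replacement refers to a captured group, so each match is rewritten using its own captured text.

"d2o<9rcn>8yhm'8x5n6b"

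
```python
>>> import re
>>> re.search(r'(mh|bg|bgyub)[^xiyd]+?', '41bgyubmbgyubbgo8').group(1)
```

'bgyub'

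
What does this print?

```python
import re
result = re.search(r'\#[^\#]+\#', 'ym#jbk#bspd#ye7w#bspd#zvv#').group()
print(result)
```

The match spans [2:7] → '#jbk#'.

#jbk#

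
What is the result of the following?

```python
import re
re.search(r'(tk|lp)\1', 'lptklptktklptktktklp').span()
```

`\1` is not a pattern — it's the concrete string captured by group 1, re-applied verbatim.
`search` walks the string left to right and returns the first match it finds.
The match spans [6:10] → 'tktk'.
Captured: group 1 = 'tk'.

(6, 10)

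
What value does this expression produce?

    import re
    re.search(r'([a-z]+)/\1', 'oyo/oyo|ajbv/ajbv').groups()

('oyo',)

After group 1 captures some text, `\1` only succeeds where that same text appears again.
`re.search` tries every starting position until one works.
The match spans [0:7] → 'oyo/oyo'.
Captured: group 1 = 'oyo'.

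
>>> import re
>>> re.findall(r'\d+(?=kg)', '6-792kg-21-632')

['792']

Because the assertion is zero-width, the text it checks is not consumed and won't appear in the result.
Scanning left to right: at [2:5] → '792'.
`findall` yields the raw match text (1 of them) because the pattern has no groups.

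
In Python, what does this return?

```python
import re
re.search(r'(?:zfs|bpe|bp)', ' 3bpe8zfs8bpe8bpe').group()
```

'bpe'

Branches in `(...|...)` are attempted left-to-right; the first branch that allows the whole pattern to succeed is taken.
The match spans [2:5] → 'bpe'.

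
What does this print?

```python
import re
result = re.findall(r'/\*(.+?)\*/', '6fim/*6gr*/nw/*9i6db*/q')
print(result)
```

['6gr', '9i6db']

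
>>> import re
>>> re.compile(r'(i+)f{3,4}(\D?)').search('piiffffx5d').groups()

('ii', 'x')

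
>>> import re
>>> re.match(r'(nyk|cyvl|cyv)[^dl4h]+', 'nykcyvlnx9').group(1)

'nyk'

The match spans [0:6] → 'nykcyv'.
Captured: group 1 = 'nyk'.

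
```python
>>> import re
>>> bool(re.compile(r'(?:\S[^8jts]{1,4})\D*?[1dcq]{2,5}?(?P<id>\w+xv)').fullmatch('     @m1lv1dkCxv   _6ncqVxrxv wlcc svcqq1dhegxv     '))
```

Pattern: a non-whitespace character, then 1 to 4 of any character except [8jts] (non-capturing group); then zero or more of a non-digit (lazy), then 2 to 5 of one of [1dcq] (lazy); then one or more of a word character, then the literal 'xv' (captured as 'id').
`re.fullmatch` requires the pattern to consume the entire string.
Here the pattern can't cover the whole string, so the call returns None, and `bool(None)` is False.

False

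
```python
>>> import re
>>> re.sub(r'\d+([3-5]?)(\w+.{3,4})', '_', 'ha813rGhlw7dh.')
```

'ha_'

Pattern: one or more of a digit; then optionally a character in [3-5] (captured); then one or more of a word character, then 3 to 4 of any character (captured).
Each match is replaced by '_'.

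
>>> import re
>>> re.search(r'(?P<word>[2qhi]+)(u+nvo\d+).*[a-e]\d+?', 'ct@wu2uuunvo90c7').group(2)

The match spans [5:16] → '2uuunvo90c7'.
Captured: group 1 = '2', group 2 = 'uuunvo90'.

'uuunvo90'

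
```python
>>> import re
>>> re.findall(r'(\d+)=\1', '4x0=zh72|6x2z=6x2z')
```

[]

The backreference `\1` re-matches whatever the first group consumed, character for character.
One capturing group, so `findall` returns just the captured substring from each match — 0 in all.
Nothing in the string satisfies the pattern, so the list is empty.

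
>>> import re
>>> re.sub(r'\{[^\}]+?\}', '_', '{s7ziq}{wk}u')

Matches: at [0:7] → '{s7ziq}'; at [7:11] → '{wk}'.
`sub` substitutes '_' at each match site.

'__u'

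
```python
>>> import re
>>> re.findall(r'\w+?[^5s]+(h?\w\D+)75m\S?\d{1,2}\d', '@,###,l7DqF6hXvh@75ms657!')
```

['h@']

Pattern: one or more of a word character (lazy), then one or more of any character except [5s]; then optionally a literal 'h', then a word character, then one or more of a non-digit (captured); then the literal '75m', then optionally a non-whitespace character, then 1 to 2 of a digit; then a digit.
Scanning left to right: at [6:24] match 'l7DqF6hXvh@75ms657', group 1 = 'h@'.
Because there's exactly one group, `findall` drops the full match and keeps group 1 from the one hit.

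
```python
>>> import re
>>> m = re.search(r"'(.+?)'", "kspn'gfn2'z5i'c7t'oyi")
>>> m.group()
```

"'gfn2'"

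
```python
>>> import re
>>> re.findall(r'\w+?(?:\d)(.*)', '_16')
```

This matches one or more of a word character (lazy); then a digit (non-capturing group); then zero or more of any character (captured).
With a single group, `findall` returns only what that group captured — 1 item.

['6']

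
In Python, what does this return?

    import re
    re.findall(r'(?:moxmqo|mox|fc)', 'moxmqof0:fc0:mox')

['moxmqo', 'fc', 'mox']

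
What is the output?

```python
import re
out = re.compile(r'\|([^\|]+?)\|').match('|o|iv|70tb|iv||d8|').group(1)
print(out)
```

o

The match spans [0:3] → '|o|'.
Captured: group 1 = 'o'.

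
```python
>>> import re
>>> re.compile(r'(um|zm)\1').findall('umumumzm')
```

['um']

`\1` has to match the exact text group 1 already captured.
Matches: at [0:4] match 'umum', group 1 = 'um'.
One capturing group, so `findall` returns just the captured substring from the one match — 1 in all.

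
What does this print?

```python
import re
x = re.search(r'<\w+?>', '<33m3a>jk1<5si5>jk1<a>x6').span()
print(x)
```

The match spans [0:7] → '<33m3a>'.

(0, 7)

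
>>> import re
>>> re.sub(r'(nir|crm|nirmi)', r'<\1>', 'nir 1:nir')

'<nir> 1:<nir>'

Matches: at [0:3] → 'nir'; at [6:9] → 'nir'.
The replacement refers to a captured group, so each match is rewritten using its own captured text.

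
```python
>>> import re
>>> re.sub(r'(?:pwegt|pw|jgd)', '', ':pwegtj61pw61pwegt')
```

The regex engine tests alternatives in the order written; an earlier branch that matches wins even if a later one would match more.
`sub` substitutes '' at each match site.

':j6161'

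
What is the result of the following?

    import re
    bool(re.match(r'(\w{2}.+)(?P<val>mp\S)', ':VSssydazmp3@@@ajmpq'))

`re.match` won't scan ahead — the pattern has to work from the very first character.
Here the pattern fails at index 0, so the call returns None, and `bool(None)` is False.

False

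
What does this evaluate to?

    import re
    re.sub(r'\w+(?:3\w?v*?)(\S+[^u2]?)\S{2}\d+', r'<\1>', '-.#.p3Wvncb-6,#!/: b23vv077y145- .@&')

'-.#.<vncb-6,#!/: >vv077y145- .@&'

The pattern matches one or more of a word character; then the literal '3', then optionally a word character, then zero or more of a literal 'v' (lazy) (non-capturing group); then one or more of a non-whitespace character, then optionally any character except [u2] (captured); then exactly 2 of a non-whitespace character, then one or more of a digit.
The `?` after the quantifier makes it lazy — it takes as little as possible before letting the rest of the pattern try.
Matches: at [4:22] → 'p3Wvncb-6,#!/: b23'.
Each match is replaced using the text its own group 1 captured.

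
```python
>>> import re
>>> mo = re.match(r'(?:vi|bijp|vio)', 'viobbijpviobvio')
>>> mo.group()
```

'vi'

Branches in `(...|...)` are attempted left-to-right; the first branch that allows the whole pattern to succeed is taken.
With `match`, the pattern is implicitly anchored at the beginning.
The match spans [0:2] → 'vi'.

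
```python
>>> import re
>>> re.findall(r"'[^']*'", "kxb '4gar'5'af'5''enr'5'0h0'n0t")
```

["'4gar'", "'af'", "''", "'5'"]

With no groups in the pattern, `findall` gives back each whole match — 4 here.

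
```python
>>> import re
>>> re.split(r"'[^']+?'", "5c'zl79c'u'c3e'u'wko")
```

Matches to split on: at [2:9] → "'zl79c'"; at [10:15] → "'c3e'".
`split` removes every match and returns the 3 fragments in between.

['5c', 'u', "u'wko"]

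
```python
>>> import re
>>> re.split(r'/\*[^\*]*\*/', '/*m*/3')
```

Matches to split on: at [0:5] → '/*m*/'.
Each match becomes a cut point; 2 segments remain.

['', '3']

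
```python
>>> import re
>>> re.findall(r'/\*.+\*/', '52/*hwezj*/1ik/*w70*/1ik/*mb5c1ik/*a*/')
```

With no groups in the pattern, `findall` gives back each whole match — 1 here.

['/*hwezj*/1ik/*w70*/1ik/*mb5c1ik/*a*/']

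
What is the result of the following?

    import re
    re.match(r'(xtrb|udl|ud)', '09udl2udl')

None

`re.match` won't scan ahead — the pattern has to work from the very first character.
Here the string doesn't start with a match, so the call returns None.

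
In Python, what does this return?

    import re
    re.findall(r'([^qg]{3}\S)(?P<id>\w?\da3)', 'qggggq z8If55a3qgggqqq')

[('z8If', '55a3')]

The pattern matches exactly 3 of any character except [qg], then a non-whitespace character (captured); then optionally a word character, then a digit, then the literal 'a3' (captured as 'id').
Walking the string: at [7:15] match 'z8If55a3', groups = ('z8If', '55a3').
2 groups means the one result is a tuple of 2 captured strings — 1 here.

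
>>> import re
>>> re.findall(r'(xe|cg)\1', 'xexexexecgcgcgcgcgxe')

A backreference is literal: `\1` must see the identical characters the first group matched.
Scanning left to right: at [0:4] match 'xexe', group 1 = 'xe'; at [4:8] match 'xexe', group 1 = 'xe'; at [8:12] match 'cgcg', group 1 = 'cg'; at [12:16] match 'cgcg', group 1 = 'cg'.
One capturing group, so `findall` returns just the captured substring from each match — 4 in all.

['xe', 'xe', 'cg', 'cg']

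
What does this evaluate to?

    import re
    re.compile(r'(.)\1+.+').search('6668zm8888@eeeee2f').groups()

('6',)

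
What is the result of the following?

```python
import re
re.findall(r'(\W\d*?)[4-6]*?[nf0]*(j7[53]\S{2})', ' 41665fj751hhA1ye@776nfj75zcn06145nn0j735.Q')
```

[(' 41', 'j751h'), ('@77', 'j75zc')]

The pattern matches a non-word character, then zero or more of a digit (lazy) (captured); then zero or more of a character in [4-6] (lazy), then zero or more of one of [nf0]; then the literal 'j7', then one of [53], then exactly 2 of a non-whitespace character (captured).
A `+?`/`*?`/`{m,n}?` starts at its minimum and grows only as far as needed for what follows to match.
Matches: at [0:12] match ' 41665fj751h', groups = (' 41', 'j751h'); at [17:28] match '@776nfj75zc', groups = ('@77', 'j75zc').
`findall` packs the 2 group values into a tuple for every match.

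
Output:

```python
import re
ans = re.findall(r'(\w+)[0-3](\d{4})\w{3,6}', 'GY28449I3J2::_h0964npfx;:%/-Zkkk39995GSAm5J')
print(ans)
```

With 2 capturing groups, `findall` returns a 2-tuple per match.

[('GY', '8449'), ('Zkkk', '9995')]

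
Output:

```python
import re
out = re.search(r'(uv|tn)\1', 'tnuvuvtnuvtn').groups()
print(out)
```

('uv',)

After group 1 captures some text, `\1` only succeeds where that same text appears again.
`re.search` tries every starting position until one works.
The match spans [2:6] → 'uvuv'.
Captured: group 1 = 'uv'.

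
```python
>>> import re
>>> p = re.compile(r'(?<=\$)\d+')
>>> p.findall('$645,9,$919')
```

The `(?=…)`/`(?<=…)` assertion just peeks at neighbouring text; it doesn't advance the match position.
`findall` yields the raw match text (2 of them) because the pattern has no groups.

['645', '919']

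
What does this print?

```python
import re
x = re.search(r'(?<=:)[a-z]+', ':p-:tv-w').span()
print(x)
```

The lookaround is zero-width — it requires the adjacent text to match without consuming it, so the asserted text isn't part of the match.
The match spans [1:2] → 'p'.

(1, 2)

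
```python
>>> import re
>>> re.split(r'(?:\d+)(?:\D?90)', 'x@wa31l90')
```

['x@wa', '']

The pattern matches one or more of a digit (non-capturing group); then optionally a non-digit, then the literal '90' (non-capturing group).
Splitting on the pattern gives 2 pieces.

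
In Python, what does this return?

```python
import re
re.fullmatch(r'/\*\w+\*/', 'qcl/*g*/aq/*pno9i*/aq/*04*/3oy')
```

None

`re.fullmatch` requires the pattern to consume the entire string.
Here the string isn't matched end-to-end, so the call returns None.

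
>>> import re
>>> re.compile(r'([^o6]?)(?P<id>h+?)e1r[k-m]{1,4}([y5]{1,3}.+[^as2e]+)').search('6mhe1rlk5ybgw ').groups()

Pattern: optionally any character except [o6] (captured); then one or more of a literal 'h' (lazy) (captured as 'id'); then the literal 'e1r', then 1 to 4 of a character in [k-m]; then 1 to 3 of one of [y5], then one or more of any character, then one or more of any character except [as2e] (captured).
Unlike `match`, `search` isn't anchored — it looks for the pattern anywhere in the string.
The match spans [1:14] → 'mhe1rlk5ybgw '.
Captured: group 1 = 'm', group 2 = 'h', group 3 = '5ybgw '.

('m', 'h', '5ybgw ')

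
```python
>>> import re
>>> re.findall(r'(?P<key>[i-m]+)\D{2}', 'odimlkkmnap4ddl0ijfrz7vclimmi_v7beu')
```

The pattern matches one or more of a character in [i-m] (captured as 'key'); then exactly 2 of a non-digit.
One capturing group, so `findall` returns just the captured substring from each match — 3 in all.

['imlkkm', 'ij', 'limmi']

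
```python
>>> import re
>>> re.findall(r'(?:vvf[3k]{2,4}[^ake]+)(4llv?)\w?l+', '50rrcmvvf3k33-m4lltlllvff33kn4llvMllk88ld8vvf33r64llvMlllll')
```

['4ll', '4llv']

This matches the literal 'vvf', then 2 to 4 of one of [3k], then one or more of any character except [ake] (non-capturing group); then the literal '4ll', then optionally a literal 'v' (captured); then optionally a word character, then one or more of a literal 'l'.
Walking the string: at [6:22] match 'vvf3k33-m4lltlll', group 1 = '4ll'; at [42:59] match 'vvf33r64llvMlllll', group 1 = '4llv'.
One capturing group, so `findall` returns just the captured substring from each match — 2 in all.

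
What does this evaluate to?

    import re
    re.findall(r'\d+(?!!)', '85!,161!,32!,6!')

Because the assertion is negative and zero-width, positions next to the forbidden text are skipped.
Walking the string: at [0:1] → '8'; at [4:6] → '16'; at [9:10] → '3'.
With no groups in the pattern, `findall` gives back each whole match — 3 here.

['8', '16', '3']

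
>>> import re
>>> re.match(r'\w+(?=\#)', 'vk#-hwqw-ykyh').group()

`match` is anchored at position 0; if the pattern doesn't fit there, it returns None.
The match spans [0:2] → 'vk'.

'vk'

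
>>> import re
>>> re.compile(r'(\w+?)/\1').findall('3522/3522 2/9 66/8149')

['3522']

A backreference is literal: `\1` must see the identical characters the first group matched.
Matches: at [0:9] match '3522/3522', group 1 = '3522'.
With a single group, `findall` returns only what that group captured — 1 item.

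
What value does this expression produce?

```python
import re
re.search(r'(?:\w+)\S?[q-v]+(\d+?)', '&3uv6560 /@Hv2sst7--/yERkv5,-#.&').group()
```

Lazy quantifiers expand one character at a time until the remainder of the pattern can match.
The match spans [1:5] → '3uv6'.

'3uv6'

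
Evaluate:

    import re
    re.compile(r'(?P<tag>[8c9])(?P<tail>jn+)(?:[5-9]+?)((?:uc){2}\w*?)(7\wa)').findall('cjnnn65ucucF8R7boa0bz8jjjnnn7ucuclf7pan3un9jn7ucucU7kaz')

[('c', 'jnnn', 'ucucF8R7boa0bz8jjjnnn7ucuclf', '7pa'), ('9', 'jn', 'ucucU', '7ka')]

This matches one of [8c9] (captured as 'tag'); then a literal 'j', then one or more of a literal 'n' (captured as 'tail'); then one or more of a character in [5-9] (lazy) (non-capturing group); then the literal 'uc' repeated 2 times, then zero or more of a word character (lazy) (captured); then the literal '7', then a word character, then the literal 'a' (captured).
A non-greedy quantifier consumes as few characters as it can — just enough that the remainder of the pattern still matches from where it stops; whatever follows it matches normally.
Scanning left to right: at [0:38] match 'cjnnn65ucucF8R7boa0bz8jjjnnn7ucuclf7pa', groups = ('c', 'jnnn', 'ucucF8R7boa0bz8jjjnnn7ucuclf', '7pa'); at [42:54] match '9jn7ucucU7ka', groups = ('9', 'jn', 'ucucU', '7ka').
With 4 capturing groups, `findall` returns a 4-tuple per match.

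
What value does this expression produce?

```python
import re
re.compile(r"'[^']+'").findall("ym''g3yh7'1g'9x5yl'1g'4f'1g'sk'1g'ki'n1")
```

With no groups in the pattern, `findall` gives back each whole match — 5 here.

["'g3yh7'", "'9x5yl'", "'4f'", "'sk'", "'ki'"]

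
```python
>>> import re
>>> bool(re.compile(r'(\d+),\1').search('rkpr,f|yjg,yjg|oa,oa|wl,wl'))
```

After group 1 captures some text, `\1` only succeeds where that same text appears again.
`re.search` scans for the first position where the pattern succeeds.
Here the pattern never matches, so the call returns None, and `bool(None)` is False.

False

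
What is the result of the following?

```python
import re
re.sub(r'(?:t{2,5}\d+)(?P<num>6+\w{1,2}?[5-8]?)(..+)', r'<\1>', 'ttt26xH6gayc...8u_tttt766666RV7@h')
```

Pattern: 2 to 5 of a literal 't', then one or more of a digit (non-capturing group); then one or more of the literal '6', then 1 to 2 of a word character (lazy), then optionally a character in [5-8] (captured as 'num'); then any character, then one or more of any character (captured).
Because the quantifier is non-greedy, it stops expanding at the earliest point where the rest of the pattern can succeed.
Matches: at [0:33] → 'ttt26xH6gayc...8u_tttt766666RV7@h'.
`\1` in the replacement pulls in group 1's text for each match.

'<6x>'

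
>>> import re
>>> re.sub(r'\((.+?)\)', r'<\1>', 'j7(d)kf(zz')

Matches: at [2:5] → '(d)'.
Each match is replaced using the text its own group 1 captured.

'j7<d>kf(zz'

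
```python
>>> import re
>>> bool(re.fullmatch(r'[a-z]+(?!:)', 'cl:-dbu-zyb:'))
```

`fullmatch` succeeds only if the pattern covers the string from start to end.
Here the string isn't matched end-to-end, so the call returns None, and `bool(None)` is False.

False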